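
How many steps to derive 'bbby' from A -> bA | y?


Derivation: A => bA => bbA => bbbA => bbby
Steps: 4


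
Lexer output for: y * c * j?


Scan left to right, longest-match per lexeme
Tokens: ID(y), OP(*), ID(c), OP(*), ID(j)


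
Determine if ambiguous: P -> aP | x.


right-linear, alternatives start with distinct terminals 'a' vs 'x': unique leftmost derivation
Unambiguous


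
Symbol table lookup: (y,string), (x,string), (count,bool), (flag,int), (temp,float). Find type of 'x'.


Lookup 'x' → type string


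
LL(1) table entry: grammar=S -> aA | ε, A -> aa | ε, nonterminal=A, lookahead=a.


For [A, a]: 'a' ∈ FIRST(aa)
Entry: A -> aa


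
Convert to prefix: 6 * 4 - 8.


left-to-right (same/higher precedence on left): tree is (- (* 6 4) 8)
Prefix: - * 6 4 8


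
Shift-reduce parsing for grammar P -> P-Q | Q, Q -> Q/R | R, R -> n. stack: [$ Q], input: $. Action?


lookahead ∉ {/} so Q won't extend; reduce P -> Q
Action: reduce (P -> Q)


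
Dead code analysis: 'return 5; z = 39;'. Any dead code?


statement follows a return and is unreachable
Dead: 'z = 39'


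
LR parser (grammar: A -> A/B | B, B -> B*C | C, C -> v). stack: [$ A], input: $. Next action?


start symbol A on stack, input exhausted
Action: accept


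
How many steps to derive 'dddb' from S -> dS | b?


Derivation: S => dS => ddS => dddS => dddb
Steps: 4


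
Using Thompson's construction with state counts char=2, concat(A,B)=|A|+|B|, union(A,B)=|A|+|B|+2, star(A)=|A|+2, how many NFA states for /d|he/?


Syntax tree has 3 char leaf(s), 1 union(s), 0 star(s)
chars contribute 3×2 = 6; each union adds +2; each star adds +2
Total: 6 + 2 + 0 = 8 states


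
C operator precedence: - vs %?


'%' is multiplicative (level 10); '-' is additive (level 9)
Higher level binds tighter
'%' has higher precedence than '-'


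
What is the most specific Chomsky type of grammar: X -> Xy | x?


Left-linear: every RHS is a terminal or one nonterminal followed by a terminal
Classification: Type 3 (Regular)


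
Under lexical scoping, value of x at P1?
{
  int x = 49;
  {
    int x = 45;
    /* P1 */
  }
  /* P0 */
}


x declared in the same block as P1
x = 45


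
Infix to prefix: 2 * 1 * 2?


left-to-right (same/higher precedence on left): tree is (* (* 2 1) 2)
Prefix: * * 2 1 2


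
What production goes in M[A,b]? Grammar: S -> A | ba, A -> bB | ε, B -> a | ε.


For [A, b]: 'b' ∈ FIRST(bB)
Entry: A -> bB


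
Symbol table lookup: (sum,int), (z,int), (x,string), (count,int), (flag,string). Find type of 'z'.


Lookup 'z' → type int


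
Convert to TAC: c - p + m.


Break into single-operator statements:
t1 = c - p
t2 = t1 + m


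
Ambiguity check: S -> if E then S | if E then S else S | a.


dangling else: 'if E then if E then a else a' parses two ways
Ambiguous


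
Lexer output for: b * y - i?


Scan left to right, longest-match per lexeme
Tokens: ID(b), OP(*), ID(y), OP(-), ID(i)


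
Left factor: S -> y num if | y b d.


Common prefix: 'y'
Factored: S -> y S', S' -> num if | b d


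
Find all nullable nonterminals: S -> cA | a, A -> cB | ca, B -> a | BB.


A nonterminal is nullable iff some alternative derives ε (directly, or every symbol in it is nullable)
Nullable: {}


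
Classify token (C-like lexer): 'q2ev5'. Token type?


Pattern: letter/underscore followed by alphanumerics, not a keyword
Type: IDENTIFIER


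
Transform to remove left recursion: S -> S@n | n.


Left-recursive alternatives: S@n; non-recursive: n
Introduce S': S -> nS', S' -> @nS' | ε


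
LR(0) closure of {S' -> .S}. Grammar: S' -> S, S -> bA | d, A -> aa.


Start: S' -> .S
For each item with dot before a nonterminal B, add B -> .γ for every B-production
Closure: [S' -> .S, S -> .bA, S -> .d]


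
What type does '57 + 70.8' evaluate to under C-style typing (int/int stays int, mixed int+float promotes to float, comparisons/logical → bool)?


Operand types: int + float
Rule: mixed int/float promotes to float; int/int stays int
Result type: float


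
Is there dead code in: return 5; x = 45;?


statement follows a return and is unreachable
Dead: 'x = 45'


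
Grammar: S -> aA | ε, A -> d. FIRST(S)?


Per alternative of S: FIRST(aA) = {a}; FIRST(ε) = {ε}
FIRST(S) = {a, ε}


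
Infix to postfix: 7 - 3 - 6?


Left to right (same or higher precedence on left)
Postfix: 7 3 - 6 -


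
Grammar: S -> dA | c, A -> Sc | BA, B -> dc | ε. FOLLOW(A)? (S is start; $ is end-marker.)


$ ∈ FOLLOW(S). For each A -> αBβ: add FIRST(β)\{ε} to FOLLOW(B); if β nullable, add FOLLOW(A).
FOLLOW(A) = {$, c}


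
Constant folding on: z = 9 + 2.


9 + 2 = 11 at compile time
Optimized: z = 11


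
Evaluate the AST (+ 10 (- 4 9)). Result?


Evaluate inner: (- 4 9) = -5
Evaluate root: (+ 10 -5) = 5
Result: 5


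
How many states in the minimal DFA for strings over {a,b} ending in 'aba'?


Track the longest suffix of input matching a prefix of 'aba': 4 classes (prefixes of length 0..3)
Minimal DFA: 4 states


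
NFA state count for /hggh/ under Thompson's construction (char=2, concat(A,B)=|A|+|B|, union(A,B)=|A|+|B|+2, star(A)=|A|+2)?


Syntax tree has 4 char leaf(s), 0 union(s), 0 star(s)
chars contribute 4×2 = 8; each union adds +2; each star adds +2
Total: 8 + 0 + 0 = 8 states


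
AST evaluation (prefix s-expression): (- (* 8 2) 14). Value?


Evaluate inner: (* 8 2) = 16
Evaluate root: (- 16 14) = 2
Result: 2


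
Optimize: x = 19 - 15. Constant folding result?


19 - 15 = 4 at compile time
Optimized: x = 4


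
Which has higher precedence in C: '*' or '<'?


'*' is multiplicative (level 10); '<' is relational (level 7)
Higher level binds tighter
'*' has higher precedence than '<'


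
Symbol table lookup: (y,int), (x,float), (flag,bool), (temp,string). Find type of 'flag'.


Lookup 'flag' → type bool


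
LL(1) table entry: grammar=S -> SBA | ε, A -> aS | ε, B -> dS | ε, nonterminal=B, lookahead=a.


For [B, a]: ε is nullable and 'a' ∈ FOLLOW(B)
Entry: B -> ε


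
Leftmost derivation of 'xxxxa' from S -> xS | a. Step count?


Derivation: S => xS => xxS => xxxS => xxxxS => xxxxa
Steps: 5


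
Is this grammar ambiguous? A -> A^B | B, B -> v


precedence layered via separate nonterminal B: deterministic
Unambiguous


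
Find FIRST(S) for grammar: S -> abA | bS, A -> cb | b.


Per alternative of S: FIRST(abA) = {a}; FIRST(bS) = {b}
FIRST(S) = {a, b}


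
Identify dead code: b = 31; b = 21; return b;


first assignment to b is overwritten before any read
Dead: 'b = 31'


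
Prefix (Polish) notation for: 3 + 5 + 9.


left-to-right (same/higher precedence on left): tree is (+ (+ 3 5) 9)
Prefix: + + 3 5 9


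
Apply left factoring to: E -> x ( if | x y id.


Common prefix: 'x'
Factored: E -> x E', E' -> ( if | y id


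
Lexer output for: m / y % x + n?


Scan left to right, longest-match per lexeme
Tokens: ID(m), OP(/), ID(y), OP(%), ID(x), OP(+), ID(n)


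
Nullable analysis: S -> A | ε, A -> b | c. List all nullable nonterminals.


A nonterminal is nullable iff some alternative derives ε (directly, or every symbol in it is nullable)
Nullable: {S}


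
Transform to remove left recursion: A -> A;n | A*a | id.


Left-recursive alternatives: A;n, A*a; non-recursive: id
Introduce A': A -> idA', A' -> ;nA' | *aA' | ε


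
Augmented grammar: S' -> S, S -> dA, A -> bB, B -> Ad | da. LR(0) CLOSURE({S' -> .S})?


Start: S' -> .S
For each item with dot before a nonterminal B, add B -> .γ for every B-production
Closure: [S' -> .S, S -> .dA]


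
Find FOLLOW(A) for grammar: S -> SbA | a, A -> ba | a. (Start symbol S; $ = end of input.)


$ ∈ FOLLOW(S). For each A -> αBβ: add FIRST(β)\{ε} to FOLLOW(B); if β nullable, add FOLLOW(A).
FOLLOW(A) = {$, b}


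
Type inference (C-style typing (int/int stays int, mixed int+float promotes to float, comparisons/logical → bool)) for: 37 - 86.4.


Operand types: int - float
Rule: mixed int/float promotes to float; int/int stays int
Result type: float


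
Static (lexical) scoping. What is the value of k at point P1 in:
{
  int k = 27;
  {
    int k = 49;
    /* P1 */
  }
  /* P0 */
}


k declared in the same block as P1
k = 49


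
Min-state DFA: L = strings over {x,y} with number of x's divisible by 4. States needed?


Track (count of x) mod 4: states 0..3, accept at 0
Minimal DFA: 4 states


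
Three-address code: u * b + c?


Break into single-operator statements:
t1 = u * b
t2 = t1 + c


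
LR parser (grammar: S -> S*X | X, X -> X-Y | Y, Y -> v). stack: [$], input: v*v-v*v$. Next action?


no handle on stack; shift 'v'
Action: shift


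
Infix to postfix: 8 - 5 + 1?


Left to right (same or higher precedence on left)
Postfix: 8 5 - 1 +


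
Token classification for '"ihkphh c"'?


Pattern: double-quoted sequence
Type: STRING_LITERAL


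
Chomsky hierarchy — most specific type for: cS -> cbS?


LHS has context (more than one symbol) and |LHS| ≤ |RHS|
Classification: Type 1 (Context-Sensitive)


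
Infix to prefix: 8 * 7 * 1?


left-to-right (same/higher precedence on left): tree is (* (* 8 7) 1)
Prefix: * * 8 7 1


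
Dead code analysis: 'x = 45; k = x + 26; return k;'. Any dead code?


x is read by k's definition; k is returned
No dead code


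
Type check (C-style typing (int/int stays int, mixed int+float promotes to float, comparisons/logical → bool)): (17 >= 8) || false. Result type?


Operand types: bool || bool
Rule: logical operators take bool operands and yield bool
Result type: bool


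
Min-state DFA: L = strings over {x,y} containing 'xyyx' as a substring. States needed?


KMP-style automaton: 4 progress states + 1 absorbing accept = 5
Minimal DFA: 5 states


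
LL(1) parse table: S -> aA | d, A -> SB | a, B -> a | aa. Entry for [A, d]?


For [A, d]: 'd' ∈ FIRST(SB)
Entry: A -> SB


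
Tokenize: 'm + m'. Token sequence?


Scan left to right, longest-match per lexeme
Tokens: ID(m), OP(+), ID(m)


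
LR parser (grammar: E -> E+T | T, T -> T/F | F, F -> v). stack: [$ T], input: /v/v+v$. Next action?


shift '/' to continue T -> T/F
Action: shift


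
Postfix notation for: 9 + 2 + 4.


Left to right (same or higher precedence on left)
Postfix: 9 2 + 4 +


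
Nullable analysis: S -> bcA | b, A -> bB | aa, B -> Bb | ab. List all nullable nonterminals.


A nonterminal is nullable iff some alternative derives ε (directly, or every symbol in it is nullable)
Nullable: {}


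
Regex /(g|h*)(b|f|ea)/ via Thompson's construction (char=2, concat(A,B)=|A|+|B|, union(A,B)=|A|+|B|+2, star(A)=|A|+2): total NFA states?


Syntax tree has 6 char leaf(s), 3 union(s), 1 star(s)
chars contribute 6×2 = 12; each union adds +2; each star adds +2
Total: 12 + 6 + 2 = 20 states


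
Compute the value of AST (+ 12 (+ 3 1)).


Evaluate inner: (+ 3 1) = 4
Evaluate root: (+ 12 4) = 16
Result: 16


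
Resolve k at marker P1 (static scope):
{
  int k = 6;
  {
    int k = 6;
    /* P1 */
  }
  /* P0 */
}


k declared in the same block as P1
k = 6


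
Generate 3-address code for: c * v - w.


Break into single-operator statements:
t1 = c * v
t2 = t1 - w


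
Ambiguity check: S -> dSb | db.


balanced d^n…b^n: each string has a unique parse
Unambiguous


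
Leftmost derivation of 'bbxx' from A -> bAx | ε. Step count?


Derivation: A => bAx => bbAxx => bbxx
Steps: 3


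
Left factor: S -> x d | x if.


Common prefix: 'x'
Factored: S -> x S', S' -> d | if


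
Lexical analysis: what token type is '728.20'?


Pattern: digits with a decimal point
Type: FLOAT_LITERAL


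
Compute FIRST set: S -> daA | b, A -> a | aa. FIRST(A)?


Per alternative of A: FIRST(a) = {a}; FIRST(aa) = {a}
FIRST(A) = {a}


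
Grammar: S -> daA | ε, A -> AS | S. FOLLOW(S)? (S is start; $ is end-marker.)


$ ∈ FOLLOW(S). For each A -> αBβ: add FIRST(β)\{ε} to FOLLOW(B); if β nullable, add FOLLOW(A).
FOLLOW(S) = {$, d}


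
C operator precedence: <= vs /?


'/' is multiplicative (level 10); '<=' is relational (level 7)
Higher level binds tighter
'/' has higher precedence than '<='


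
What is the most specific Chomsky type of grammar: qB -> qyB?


LHS has context (more than one symbol) and |LHS| ≤ |RHS|
Classification: Type 1 (Context-Sensitive)


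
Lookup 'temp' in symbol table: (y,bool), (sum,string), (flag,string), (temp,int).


Lookup 'temp' → type int


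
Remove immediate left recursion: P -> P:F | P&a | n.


Left-recursive alternatives: P:F, P&a; non-recursive: n
Introduce P': P -> nP', P' -> :FP' | &aP' | ε


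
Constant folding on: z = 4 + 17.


4 + 17 = 21 at compile time
Optimized: z = 21


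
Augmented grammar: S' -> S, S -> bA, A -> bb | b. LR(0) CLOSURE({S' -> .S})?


Start: S' -> .S
For each item with dot before a nonterminal B, add B -> .γ for every B-production
Closure: [S' -> .S, S -> .bA]


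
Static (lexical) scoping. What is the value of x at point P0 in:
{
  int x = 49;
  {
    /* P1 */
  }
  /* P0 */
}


x declared in the same block as P0
x = 49


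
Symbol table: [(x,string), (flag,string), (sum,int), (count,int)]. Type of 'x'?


Lookup 'x' → type string


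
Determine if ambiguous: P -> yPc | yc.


balanced y^n…c^n: each string has a unique parse
Unambiguous


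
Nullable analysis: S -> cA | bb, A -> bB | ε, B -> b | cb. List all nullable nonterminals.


A nonterminal is nullable iff some alternative derives ε (directly, or every symbol in it is nullable)
Nullable: {A}


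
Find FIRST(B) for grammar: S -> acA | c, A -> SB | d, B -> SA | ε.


Per alternative of B: FIRST(SA) = {a, c}; FIRST(ε) = {ε}
FIRST(B) = {a, c, ε}


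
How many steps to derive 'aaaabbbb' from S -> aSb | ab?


Derivation: S => aSb => aaSbb => aaaSbbb => aaaabbbb
Steps: 4


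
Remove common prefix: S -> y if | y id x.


Common prefix: 'y'
Factored: S -> y S', S' -> if | id x


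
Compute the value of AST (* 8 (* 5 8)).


Evaluate inner: (* 5 8) = 40
Evaluate root: (* 8 40) = 320
Result: 320


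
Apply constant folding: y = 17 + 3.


17 + 3 = 20 at compile time
Optimized: y = 20


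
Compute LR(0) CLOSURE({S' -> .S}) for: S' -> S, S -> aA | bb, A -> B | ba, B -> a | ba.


Start: S' -> .S
For each item with dot before a nonterminal B, add B -> .γ for every B-production
Closure: [S' -> .S, S -> .aA, S -> .bb]


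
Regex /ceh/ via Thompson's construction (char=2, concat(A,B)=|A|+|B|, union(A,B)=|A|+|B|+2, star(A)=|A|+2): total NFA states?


Syntax tree has 3 char leaf(s), 0 union(s), 0 star(s)
chars contribute 3×2 = 6; each union adds +2; each star adds +2
Total: 6 + 0 + 0 = 6 states


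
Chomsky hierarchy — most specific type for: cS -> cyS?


LHS has context (more than one symbol) and |LHS| ≤ |RHS|
Classification: Type 1 (Context-Sensitive)


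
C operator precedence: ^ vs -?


'-' is additive (level 9); '^' is bitwise XOR (level 4)
Higher level binds tighter
'-' has higher precedence than '^'


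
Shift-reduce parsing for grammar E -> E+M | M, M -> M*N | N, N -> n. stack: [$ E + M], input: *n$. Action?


'*' can extend M; shift to build M -> M*N
Action: shift


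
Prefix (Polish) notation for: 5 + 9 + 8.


left-to-right (same/higher precedence on left): tree is (+ (+ 5 9) 8)
Prefix: + + 5 9 8


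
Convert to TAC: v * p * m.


Break into single-operator statements:
t1 = v * p
t2 = t1 * m


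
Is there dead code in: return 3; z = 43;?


statement follows a return and is unreachable
Dead: 'z = 43'


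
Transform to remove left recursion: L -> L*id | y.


Left-recursive alternatives: L*id; non-recursive: y
Introduce L': L -> yL', L' -> *idL' | ε


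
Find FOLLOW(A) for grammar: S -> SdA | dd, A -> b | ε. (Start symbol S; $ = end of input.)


$ ∈ FOLLOW(S). For each A -> αBβ: add FIRST(β)\{ε} to FOLLOW(B); if β nullable, add FOLLOW(A).
FOLLOW(A) = {$, d}


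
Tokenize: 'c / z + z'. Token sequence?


Scan left to right, longest-match per lexeme
Tokens: ID(c), OP(/), ID(z), OP(+), ID(z)


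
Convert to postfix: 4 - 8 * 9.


* has higher precedence, evaluate 8*9 first
Postfix: 4 8 9 * -


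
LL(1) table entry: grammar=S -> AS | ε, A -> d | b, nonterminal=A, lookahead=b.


For [A, b]: 'b' ∈ FIRST(b)
Entry: A -> b


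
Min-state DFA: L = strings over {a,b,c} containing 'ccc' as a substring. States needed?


KMP-style automaton: 3 progress states + 1 absorbing accept = 4
Minimal DFA: 4 states


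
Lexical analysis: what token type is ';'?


Pattern: delimiter/punctuation
Type: PUNCTUATION


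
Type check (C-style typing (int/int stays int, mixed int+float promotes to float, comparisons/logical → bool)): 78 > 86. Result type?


Operand types: int > int
Rule: comparison yields bool
Result type: bool


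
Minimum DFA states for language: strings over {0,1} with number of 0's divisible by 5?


Track (count of 0) mod 5: states 0..4, accept at 0
Minimal DFA: 5 states


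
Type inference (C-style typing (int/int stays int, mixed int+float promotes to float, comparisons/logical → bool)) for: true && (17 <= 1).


Operand types: bool && bool
Rule: logical operators take bool operands and yield bool
Result type: bool


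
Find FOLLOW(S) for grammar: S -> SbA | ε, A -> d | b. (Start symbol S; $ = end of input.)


$ ∈ FOLLOW(S). For each A -> αBβ: add FIRST(β)\{ε} to FOLLOW(B); if β nullable, add FOLLOW(A).
FOLLOW(S) = {$, b}


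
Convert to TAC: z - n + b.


Break into single-operator statements:
t1 = z - n
t2 = t1 + b


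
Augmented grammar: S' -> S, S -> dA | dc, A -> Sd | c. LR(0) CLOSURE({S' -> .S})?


Start: S' -> .S
For each item with dot before a nonterminal B, add B -> .γ for every B-production
Closure: [S' -> .S, S -> .dA, S -> .dc]


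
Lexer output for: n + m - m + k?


Scan left to right, longest-match per lexeme
Tokens: ID(n), OP(+), ID(m), OP(-), ID(m), OP(+), ID(k)


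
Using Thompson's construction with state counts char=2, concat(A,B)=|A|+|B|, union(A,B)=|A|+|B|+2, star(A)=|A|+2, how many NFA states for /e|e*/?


Syntax tree has 2 char leaf(s), 1 union(s), 1 star(s)
chars contribute 2×2 = 4; each union adds +2; each star adds +2
Total: 4 + 2 + 2 = 8 states


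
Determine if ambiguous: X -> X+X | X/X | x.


'x+x/x' has two parse trees (no precedence encoded between + and /)
Ambiguous


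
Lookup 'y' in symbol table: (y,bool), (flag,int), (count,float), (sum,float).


Lookup 'y' → type bool


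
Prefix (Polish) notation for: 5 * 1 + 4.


left-to-right (same/higher precedence on left): tree is (+ (* 5 1) 4)
Prefix: + * 5 1 4


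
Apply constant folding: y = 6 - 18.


6 - 18 = -12 at compile time
Optimized: y = -12


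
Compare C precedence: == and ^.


'==' is equality (level 6); '^' is bitwise XOR (level 4)
Higher level binds tighter
'==' has higher precedence than '^'


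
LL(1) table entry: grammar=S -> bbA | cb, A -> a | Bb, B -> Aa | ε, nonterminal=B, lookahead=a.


For [B, a]: 'a' ∈ FIRST(Aa)
Entry: B -> Aa


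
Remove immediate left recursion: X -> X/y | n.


Left-recursive alternatives: X/y; non-recursive: n
Introduce X': X -> nX', X' -> /yX' | ε


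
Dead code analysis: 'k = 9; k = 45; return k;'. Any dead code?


first assignment to k is overwritten before any read
Dead: 'k = 9'


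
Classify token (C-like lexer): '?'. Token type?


Pattern: operator symbol
Type: OPERATOR


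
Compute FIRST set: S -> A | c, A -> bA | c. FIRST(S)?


Per alternative of S: FIRST(A) = {b, c}; FIRST(c) = {c}
FIRST(S) = {b, c}


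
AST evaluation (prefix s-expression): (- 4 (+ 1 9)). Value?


Evaluate inner: (+ 1 9) = 10
Evaluate root: (- 4 10) = -6
Result: -6


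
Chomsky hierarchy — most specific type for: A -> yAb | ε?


Single nonterminal LHS, but y^n b^n is not regular
Classification: Type 2 (Context-Free)


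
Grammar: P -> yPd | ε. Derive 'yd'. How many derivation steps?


Derivation: P => yPd => yd
Steps: 2


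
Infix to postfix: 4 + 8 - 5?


Left to right (same or higher precedence on left)
Postfix: 4 8 + 5 -


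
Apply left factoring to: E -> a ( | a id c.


Common prefix: 'a'
Factored: E -> a E', E' -> ( | id c


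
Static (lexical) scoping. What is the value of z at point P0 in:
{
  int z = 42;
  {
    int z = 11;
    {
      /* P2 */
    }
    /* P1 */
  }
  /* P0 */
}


z declared in the same block as P0
z = 42


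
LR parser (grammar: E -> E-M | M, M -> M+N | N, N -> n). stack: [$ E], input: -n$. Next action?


shift '-' to continue E -> E-M
Action: shift


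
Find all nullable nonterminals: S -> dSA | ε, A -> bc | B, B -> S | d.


A nonterminal is nullable iff some alternative derives ε (directly, or every symbol in it is nullable)
Nullable: {A, B, S}


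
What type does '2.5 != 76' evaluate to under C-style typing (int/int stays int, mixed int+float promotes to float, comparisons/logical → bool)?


Operand types: float != int
Rule: comparison yields bool
Result type: bool


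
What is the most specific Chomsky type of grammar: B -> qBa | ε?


Single nonterminal LHS, but q^n a^n is not regular
Classification: Type 2 (Context-Free)


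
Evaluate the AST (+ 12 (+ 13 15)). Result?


Evaluate inner: (+ 13 15) = 28
Evaluate root: (+ 12 28) = 40
Result: 40


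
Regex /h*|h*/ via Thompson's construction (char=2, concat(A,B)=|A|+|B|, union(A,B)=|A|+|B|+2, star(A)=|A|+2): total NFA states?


Syntax tree has 2 char leaf(s), 1 union(s), 2 star(s)
chars contribute 2×2 = 4; each union adds +2; each star adds +2
Total: 4 + 2 + 4 = 10 states


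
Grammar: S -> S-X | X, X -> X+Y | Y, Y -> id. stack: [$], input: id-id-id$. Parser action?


no handle on stack; shift 'id'
Action: shift


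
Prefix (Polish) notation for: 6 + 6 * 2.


'*' binds tighter: tree is (+ 6 (* 6 2))
Prefix: + 6 * 6 2


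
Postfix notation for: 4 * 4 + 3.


Left to right (same or higher precedence on left)
Postfix: 4 4 * 3 +


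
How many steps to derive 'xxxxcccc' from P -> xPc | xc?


Derivation: P => xPc => xxPcc => xxxPccc => xxxxcccc
Steps: 4


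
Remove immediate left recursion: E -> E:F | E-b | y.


Left-recursive alternatives: E:F, E-b; non-recursive: y
Introduce E': E -> yE', E' -> :FE' | -bE' | ε


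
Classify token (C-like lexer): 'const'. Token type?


Pattern: reserved word
Type: KEYWORD


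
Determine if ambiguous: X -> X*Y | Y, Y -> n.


precedence layered via separate nonterminal Y: deterministic
Unambiguous


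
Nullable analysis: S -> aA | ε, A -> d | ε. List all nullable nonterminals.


A nonterminal is nullable iff some alternative derives ε (directly, or every symbol in it is nullable)
Nullable: {A, S}


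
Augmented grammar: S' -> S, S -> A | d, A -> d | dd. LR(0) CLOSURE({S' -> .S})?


Start: S' -> .S
For each item with dot before a nonterminal B, add B -> .γ for every B-production
Closure: [S' -> .S, S -> .A, S -> .d, A -> .d, A -> .dd]


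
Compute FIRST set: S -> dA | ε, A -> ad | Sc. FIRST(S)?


Per alternative of S: FIRST(dA) = {d}; FIRST(ε) = {ε}
FIRST(S) = {d, ε}


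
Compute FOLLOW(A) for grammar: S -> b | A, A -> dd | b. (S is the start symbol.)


$ ∈ FOLLOW(S). For each A -> αBβ: add FIRST(β)\{ε} to FOLLOW(B); if β nullable, add FOLLOW(A).
FOLLOW(A) = {$}


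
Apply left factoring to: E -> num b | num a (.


Common prefix: 'num'
Factored: E -> num E', E' -> b | a (


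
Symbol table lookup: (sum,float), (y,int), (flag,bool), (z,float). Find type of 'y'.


Lookup 'y' → type int


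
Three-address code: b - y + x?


Break into single-operator statements:
t1 = b - y
t2 = t1 + x


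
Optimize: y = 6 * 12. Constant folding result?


6 * 12 = 72 at compile time
Optimized: y = 72


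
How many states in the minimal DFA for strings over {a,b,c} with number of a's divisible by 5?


Track (count of a) mod 5: states 0..4, accept at 0
Minimal DFA: 5 states


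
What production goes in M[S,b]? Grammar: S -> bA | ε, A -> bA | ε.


For [S, b]: 'b' ∈ FIRST(bA)
Entry: S -> bA


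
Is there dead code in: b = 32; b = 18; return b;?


first assignment to b is overwritten before any read
Dead: 'b = 32'


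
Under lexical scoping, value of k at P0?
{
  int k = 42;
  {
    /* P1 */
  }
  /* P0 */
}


k declared in the same block as P0
k = 42


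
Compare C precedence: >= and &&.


'>=' is relational (level 7); '&&' is logical AND (level 2)
Higher level binds tighter
'>=' has higher precedence than '&&'


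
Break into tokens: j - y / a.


Scan left to right, longest-match per lexeme
Tokens: ID(j), OP(-), ID(y), OP(/), ID(a)


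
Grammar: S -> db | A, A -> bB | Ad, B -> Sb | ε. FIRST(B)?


Per alternative of B: FIRST(Sb) = {b, d}; FIRST(ε) = {ε}
FIRST(B) = {b, d, ε}


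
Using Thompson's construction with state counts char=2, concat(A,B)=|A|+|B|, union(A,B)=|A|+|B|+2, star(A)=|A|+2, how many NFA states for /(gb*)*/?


Syntax tree has 2 char leaf(s), 0 union(s), 2 star(s)
chars contribute 2×2 = 4; each union adds +2; each star adds +2
Total: 4 + 0 + 4 = 8 states


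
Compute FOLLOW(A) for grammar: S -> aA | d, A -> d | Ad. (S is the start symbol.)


$ ∈ FOLLOW(S). For each A -> αBβ: add FIRST(β)\{ε} to FOLLOW(B); if β nullable, add FOLLOW(A).
FOLLOW(A) = {$, d}


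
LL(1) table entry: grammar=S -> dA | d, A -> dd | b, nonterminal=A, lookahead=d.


For [A, d]: 'd' ∈ FIRST(dd)
Entry: A -> dd


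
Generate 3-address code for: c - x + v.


Break into single-operator statements:
t1 = c - x
t2 = t1 + v


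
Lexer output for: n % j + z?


Scan left to right, longest-match per lexeme
Tokens: ID(n), OP(%), ID(j), OP(+), ID(z)


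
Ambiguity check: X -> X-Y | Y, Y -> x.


precedence layered via separate nonterminal Y: deterministic
Unambiguous


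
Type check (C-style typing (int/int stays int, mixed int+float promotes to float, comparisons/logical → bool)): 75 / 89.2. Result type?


Operand types: int / float
Rule: mixed int/float promotes to float; int/int stays int
Result type: float


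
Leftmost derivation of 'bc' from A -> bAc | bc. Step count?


Derivation: A => bc
Steps: 1


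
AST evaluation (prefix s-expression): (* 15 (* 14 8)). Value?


Evaluate inner: (* 14 8) = 112
Evaluate root: (* 15 112) = 1680
Result: 1680


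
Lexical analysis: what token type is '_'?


Pattern: letter/underscore followed by alphanumerics, not a keyword
Type: IDENTIFIER


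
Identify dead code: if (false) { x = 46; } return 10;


condition is constant false, so the whole block is unreachable
Dead: 'if (false) { x = 46; }'


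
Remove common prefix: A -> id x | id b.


Common prefix: 'id'
Factored: A -> id A', A' -> x | b


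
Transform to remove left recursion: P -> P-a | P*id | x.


Left-recursive alternatives: P-a, P*id; non-recursive: x
Introduce P': P -> xP', P' -> -aP' | *idP' | ε


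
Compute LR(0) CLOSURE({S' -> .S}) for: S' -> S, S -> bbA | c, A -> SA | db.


Start: S' -> .S
For each item with dot before a nonterminal B, add B -> .γ for every B-production
Closure: [S' -> .S, S -> .bbA, S -> .c]


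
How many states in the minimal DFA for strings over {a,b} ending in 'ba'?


Track the longest suffix of input matching a prefix of 'ba': 3 classes (prefixes of length 0..2)
Minimal DFA: 3 states


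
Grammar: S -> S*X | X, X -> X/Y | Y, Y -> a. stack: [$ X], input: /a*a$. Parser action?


shift '/' to continue X -> X/Y
Action: shift


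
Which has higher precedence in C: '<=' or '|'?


'<=' is relational (level 7); '|' is bitwise OR (level 3)
Higher level binds tighter
'<=' has higher precedence than '|'


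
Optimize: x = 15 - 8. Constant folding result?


15 - 8 = 7 at compile time
Optimized: x = 7


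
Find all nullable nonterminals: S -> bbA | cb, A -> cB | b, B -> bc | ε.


A nonterminal is nullable iff some alternative derives ε (directly, or every symbol in it is nullable)
Nullable: {B}


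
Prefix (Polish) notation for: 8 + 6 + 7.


left-to-right (same/higher precedence on left): tree is (+ (+ 8 6) 7)
Prefix: + + 8 6 7


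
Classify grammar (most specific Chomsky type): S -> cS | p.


Right-linear: every RHS is a terminal or a terminal followed by one nonterminal
Classification: Type 3 (Regular)


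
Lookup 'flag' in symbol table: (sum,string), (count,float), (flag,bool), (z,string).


Lookup 'flag' → type bool


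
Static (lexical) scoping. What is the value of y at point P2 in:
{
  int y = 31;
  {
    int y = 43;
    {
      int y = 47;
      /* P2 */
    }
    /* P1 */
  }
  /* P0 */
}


y declared in the same block as P2
y = 47


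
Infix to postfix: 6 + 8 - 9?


Left to right (same or higher precedence on left)
Postfix: 6 8 + 9 -


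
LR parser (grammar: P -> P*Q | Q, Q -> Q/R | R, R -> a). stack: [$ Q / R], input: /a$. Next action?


handle 'Q/R' on top
Action: reduce (Q -> Q/R)


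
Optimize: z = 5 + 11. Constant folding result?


5 + 11 = 16 at compile time
Optimized: z = 16


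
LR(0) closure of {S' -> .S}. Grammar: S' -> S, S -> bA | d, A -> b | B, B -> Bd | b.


Start: S' -> .S
For each item with dot before a nonterminal B, add B -> .γ for every B-production
Closure: [S' -> .S, S -> .bA, S -> .d]


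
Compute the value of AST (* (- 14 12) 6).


Evaluate inner: (- 14 12) = 2
Evaluate root: (* 2 6) = 12
Result: 12


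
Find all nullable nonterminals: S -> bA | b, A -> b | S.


A nonterminal is nullable iff some alternative derives ε (directly, or every symbol in it is nullable)
Nullable: {}


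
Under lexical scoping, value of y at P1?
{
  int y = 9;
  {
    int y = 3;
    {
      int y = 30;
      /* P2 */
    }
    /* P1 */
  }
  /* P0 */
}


y declared in the same block as P1
y = 3


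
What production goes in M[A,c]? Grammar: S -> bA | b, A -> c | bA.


For [A, c]: 'c' ∈ FIRST(c)
Entry: A -> c


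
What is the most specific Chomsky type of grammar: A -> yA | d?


Right-linear: every RHS is a terminal or a terminal followed by one nonterminal
Classification: Type 3 (Regular)


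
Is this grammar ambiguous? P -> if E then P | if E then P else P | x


dangling else: 'if E then if E then x else x' parses two ways
Ambiguous


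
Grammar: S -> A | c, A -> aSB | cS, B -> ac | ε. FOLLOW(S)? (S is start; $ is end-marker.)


$ ∈ FOLLOW(S). For each A -> αBβ: add FIRST(β)\{ε} to FOLLOW(B); if β nullable, add FOLLOW(A).
FOLLOW(S) = {$, a}


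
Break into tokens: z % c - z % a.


Scan left to right, longest-match per lexeme
Tokens: ID(z), OP(%), ID(c), OP(-), ID(z), OP(%), ID(a)


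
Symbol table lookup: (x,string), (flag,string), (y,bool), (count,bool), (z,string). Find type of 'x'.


Lookup 'x' → type string


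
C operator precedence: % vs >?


'%' is multiplicative (level 10); '>' is relational (level 7)
Higher level binds tighter
'%' has higher precedence than '>'


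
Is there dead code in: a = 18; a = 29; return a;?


first assignment to a is overwritten before any read
Dead: 'a = 18'


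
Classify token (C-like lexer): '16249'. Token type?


Pattern: digits only
Type: INTEGER_LITERAL


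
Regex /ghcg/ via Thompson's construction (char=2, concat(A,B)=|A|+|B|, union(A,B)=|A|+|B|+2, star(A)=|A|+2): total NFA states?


Syntax tree has 4 char leaf(s), 0 union(s), 0 star(s)
chars contribute 4×2 = 8; each union adds +2; each star adds +2
Total: 8 + 0 + 0 = 8 states


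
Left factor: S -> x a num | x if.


Common prefix: 'x'
Factored: S -> x S', S' -> a num | if


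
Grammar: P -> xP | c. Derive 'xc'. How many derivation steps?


Derivation: P => xP => xc
Steps: 2


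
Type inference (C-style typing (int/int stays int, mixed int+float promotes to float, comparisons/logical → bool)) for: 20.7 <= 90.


Operand types: float <= int
Rule: comparison yields bool
Result type: bool


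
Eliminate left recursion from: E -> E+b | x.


Left-recursive alternatives: E+b; non-recursive: x
Introduce E': E -> xE', E' -> +bE' | ε


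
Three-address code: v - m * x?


Break into single-operator statements:
t1 = m * x
t2 = v - t1


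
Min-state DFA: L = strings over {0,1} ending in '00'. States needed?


Track the longest suffix of input matching a prefix of '00': 3 classes (prefixes of length 0..2)
Minimal DFA: 3 states


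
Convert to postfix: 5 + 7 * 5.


* has higher precedence, evaluate 7*5 first
Postfix: 5 7 5 * +


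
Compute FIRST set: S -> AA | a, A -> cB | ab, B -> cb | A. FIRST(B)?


Per alternative of B: FIRST(cb) = {c}; FIRST(A) = {a, c}
FIRST(B) = {a, c}


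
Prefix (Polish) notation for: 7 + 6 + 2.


left-to-right (same/higher precedence on left): tree is (+ (+ 7 6) 2)
Prefix: + + 7 6 2


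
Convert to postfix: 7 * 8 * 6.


Left to right (same or higher precedence on left)
Postfix: 7 8 * 6 *


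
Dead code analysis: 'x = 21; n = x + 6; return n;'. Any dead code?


x is read by n's definition; n is returned
No dead code


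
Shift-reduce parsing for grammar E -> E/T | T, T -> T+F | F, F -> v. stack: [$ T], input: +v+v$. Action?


shift '+' to continue T -> T+F
Action: shift


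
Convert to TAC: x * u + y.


Break into single-operator statements:
t1 = x * u
t2 = t1 + y


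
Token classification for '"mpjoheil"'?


Pattern: double-quoted sequence
Type: STRING_LITERAL


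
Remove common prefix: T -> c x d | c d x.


Common prefix: 'c'
Factored: T -> c T', T' -> x d | d x


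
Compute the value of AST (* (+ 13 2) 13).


Evaluate inner: (+ 13 2) = 15
Evaluate root: (* 15 13) = 195
Result: 195


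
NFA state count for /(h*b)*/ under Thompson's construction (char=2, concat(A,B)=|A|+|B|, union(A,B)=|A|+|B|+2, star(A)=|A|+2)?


Syntax tree has 2 char leaf(s), 0 union(s), 2 star(s)
chars contribute 2×2 = 4; each union adds +2; each star adds +2
Total: 4 + 0 + 4 = 8 states


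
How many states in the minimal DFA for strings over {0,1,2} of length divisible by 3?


Track length mod 3: states 0..2, accept at 0
Minimal DFA: 3 states


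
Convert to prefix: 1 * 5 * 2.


left-to-right (same/higher precedence on left): tree is (* (* 1 5) 2)
Prefix: * * 1 5 2


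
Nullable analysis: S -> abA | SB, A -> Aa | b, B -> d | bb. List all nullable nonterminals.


A nonterminal is nullable iff some alternative derives ε (directly, or every symbol in it is nullable)
Nullable: {}


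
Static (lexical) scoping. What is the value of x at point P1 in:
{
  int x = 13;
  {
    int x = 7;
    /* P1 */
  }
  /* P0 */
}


x declared in the same block as P1
x = 7


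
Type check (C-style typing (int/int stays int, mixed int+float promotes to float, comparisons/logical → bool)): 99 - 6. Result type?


Operand types: int - int
Rule: mixed int/float promotes to float; int/int stays int
Result type: int


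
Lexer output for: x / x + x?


Scan left to right, longest-match per lexeme
Tokens: ID(x), OP(/), ID(x), OP(+), ID(x)


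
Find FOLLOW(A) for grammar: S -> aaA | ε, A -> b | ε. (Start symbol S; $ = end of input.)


$ ∈ FOLLOW(S). For each A -> αBβ: add FIRST(β)\{ε} to FOLLOW(B); if β nullable, add FOLLOW(A).
FOLLOW(A) = {$}


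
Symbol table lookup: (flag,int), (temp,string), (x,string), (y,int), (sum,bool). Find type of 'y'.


Lookup 'y' → type int


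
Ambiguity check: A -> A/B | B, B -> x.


precedence layered via separate nonterminal B: deterministic
Unambiguous


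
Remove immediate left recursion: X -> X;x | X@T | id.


Left-recursive alternatives: X;x, X@T; non-recursive: id
Introduce X': X -> idX', X' -> ;xX' | @TX' | ε


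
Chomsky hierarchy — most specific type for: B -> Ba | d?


Left-linear: every RHS is a terminal or one nonterminal followed by a terminal
Classification: Type 3 (Regular)


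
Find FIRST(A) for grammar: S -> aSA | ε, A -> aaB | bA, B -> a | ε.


Per alternative of A: FIRST(aaB) = {a}; FIRST(bA) = {b}
FIRST(A) = {a, b}


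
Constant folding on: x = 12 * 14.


12 * 14 = 168 at compile time
Optimized: x = 168


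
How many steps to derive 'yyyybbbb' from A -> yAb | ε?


Derivation: A => yAb => yyAbb => yyyAbbb => yyyyAbbbb => yyyybbbb
Steps: 5


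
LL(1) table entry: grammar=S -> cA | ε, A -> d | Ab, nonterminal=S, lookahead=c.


For [S, c]: 'c' ∈ FIRST(cA)
Entry: S -> cA


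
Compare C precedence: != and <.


'<' is relational (level 7); '!=' is equality (level 6)
Higher level binds tighter
'<' has higher precedence than '!='


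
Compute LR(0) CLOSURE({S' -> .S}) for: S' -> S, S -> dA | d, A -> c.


Start: S' -> .S
For each item with dot before a nonterminal B, add B -> .γ for every B-production
Closure: [S' -> .S, S -> .dA, S -> .d]


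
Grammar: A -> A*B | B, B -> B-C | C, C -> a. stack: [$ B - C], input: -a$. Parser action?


handle 'B-C' on top
Action: reduce (B -> B-C)


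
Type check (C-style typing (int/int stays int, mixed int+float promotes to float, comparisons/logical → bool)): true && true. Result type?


Operand types: bool && bool
Rule: logical operators take bool operands and yield bool
Result type: bool


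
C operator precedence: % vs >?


'%' is multiplicative (level 10); '>' is relational (level 7)
Higher level binds tighter
'%' has higher precedence than '>'


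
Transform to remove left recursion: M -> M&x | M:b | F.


Left-recursive alternatives: M&x, M:b; non-recursive: F
Introduce M': M -> FM', M' -> &xM' | :bM' | ε


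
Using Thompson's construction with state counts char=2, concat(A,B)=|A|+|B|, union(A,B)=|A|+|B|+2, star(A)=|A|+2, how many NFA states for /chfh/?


Syntax tree has 4 char leaf(s), 0 union(s), 0 star(s)
chars contribute 4×2 = 8; each union adds +2; each star adds +2
Total: 8 + 0 + 0 = 8 states


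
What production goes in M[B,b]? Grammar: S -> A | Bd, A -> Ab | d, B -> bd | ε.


For [B, b]: 'b' ∈ FIRST(bd)
Entry: B -> bd


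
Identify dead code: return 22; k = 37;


statement follows a return and is unreachable
Dead: 'k = 37'


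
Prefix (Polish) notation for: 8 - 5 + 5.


left-to-right (same/higher precedence on left): tree is (+ (- 8 5) 5)
Prefix: + - 8 5 5


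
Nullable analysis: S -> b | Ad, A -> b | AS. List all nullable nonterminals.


A nonterminal is nullable iff some alternative derives ε (directly, or every symbol in it is nullable)
Nullable: {}


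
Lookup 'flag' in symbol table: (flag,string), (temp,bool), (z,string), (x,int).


Lookup 'flag' → type string


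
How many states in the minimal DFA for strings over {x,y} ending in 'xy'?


Track the longest suffix of input matching a prefix of 'xy': 3 classes (prefixes of length 0..2)
Minimal DFA: 3 states


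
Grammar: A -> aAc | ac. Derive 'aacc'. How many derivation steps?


Derivation: A => aAc => aacc
Steps: 2


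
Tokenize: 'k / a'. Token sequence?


Scan left to right, longest-match per lexeme
Tokens: ID(k), OP(/), ID(a)
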